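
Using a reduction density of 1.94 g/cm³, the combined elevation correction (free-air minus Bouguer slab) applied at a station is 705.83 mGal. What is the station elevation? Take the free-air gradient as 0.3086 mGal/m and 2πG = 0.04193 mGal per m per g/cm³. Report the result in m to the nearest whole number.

Combined gradient = 0.3086 − 0.04193 × 1.94 = 0.2272558 mGal/m
h = 705.83 / 0.2272558 = 3105.88 m

3106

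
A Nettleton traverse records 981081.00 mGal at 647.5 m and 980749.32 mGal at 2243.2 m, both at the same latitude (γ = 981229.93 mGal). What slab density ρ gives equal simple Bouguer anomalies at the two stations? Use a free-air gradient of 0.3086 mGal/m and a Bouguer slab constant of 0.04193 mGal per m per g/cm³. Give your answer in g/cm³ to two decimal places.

2.40

Δg_obs = 980749.32 − 981081.00 = -331.68 mGal over Δh = 2243.2 − 647.5 = 1595.7 m
Equal Bouguer anomalies ⇒ Δg_obs + (0.3086 − 0.04193ρ)·Δh = 0
0.3086 − 0.04193ρ = −Δg_obs/Δh = 0.20786
ρ = (0.3086 − 0.20786) / 0.04193 = 2.40 g/cm³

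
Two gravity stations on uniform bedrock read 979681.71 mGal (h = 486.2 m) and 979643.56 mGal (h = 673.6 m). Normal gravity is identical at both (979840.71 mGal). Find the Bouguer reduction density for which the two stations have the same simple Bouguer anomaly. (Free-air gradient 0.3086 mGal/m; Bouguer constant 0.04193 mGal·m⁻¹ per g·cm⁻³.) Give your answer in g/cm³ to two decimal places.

2.50

Δg_obs = 979643.56 − 979681.71 = -38.15 mGal over Δh = 673.6 − 486.2 = 187.4 m
Equal Bouguer anomalies ⇒ Δg_obs + (0.3086 − 0.04193ρ)·Δh = 0
0.3086 − 0.04193ρ = −Δg_obs/Δh = 0.20358
ρ = (0.3086 − 0.20358) / 0.04193 = 2.50 g/cm³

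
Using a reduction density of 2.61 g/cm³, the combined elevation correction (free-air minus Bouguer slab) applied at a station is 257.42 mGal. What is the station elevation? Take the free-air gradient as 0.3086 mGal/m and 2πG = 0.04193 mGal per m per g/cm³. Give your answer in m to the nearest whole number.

1293

Combined gradient = 0.3086 − 0.04193 × 2.61 = 0.1991627 mGal/m
h = 257.42 / 0.1991627 = 1292.51 m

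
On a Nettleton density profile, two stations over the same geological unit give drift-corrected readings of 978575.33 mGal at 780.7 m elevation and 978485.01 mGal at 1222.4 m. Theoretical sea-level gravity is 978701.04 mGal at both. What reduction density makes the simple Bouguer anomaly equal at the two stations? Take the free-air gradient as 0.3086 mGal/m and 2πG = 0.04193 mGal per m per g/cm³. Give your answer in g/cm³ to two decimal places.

Δg_obs = 978485.01 − 978575.33 = -90.32 mGal over Δh = 1222.4 − 780.7 = 441.7 m
Equal Bouguer anomalies ⇒ Δg_obs + (0.3086 − 0.04193ρ)·Δh = 0
0.3086 − 0.04193ρ = −Δg_obs/Δh = 0.20448
ρ = (0.3086 − 0.20448) / 0.04193 = 2.48 g/cm³

2.48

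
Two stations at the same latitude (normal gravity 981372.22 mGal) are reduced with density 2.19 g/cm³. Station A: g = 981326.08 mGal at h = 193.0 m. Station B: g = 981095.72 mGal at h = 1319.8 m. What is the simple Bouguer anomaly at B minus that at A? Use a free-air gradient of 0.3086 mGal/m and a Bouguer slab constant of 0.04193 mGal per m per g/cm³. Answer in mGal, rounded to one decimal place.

13.9

Δg_SB(A) = 981326.08 − 981372.22 + 0.3086×193.0 − 0.04193×2.19×193.0 = -4.30 mGal
Δg_SB(B) = 981095.72 − 981372.22 + 0.3086×1319.8 − 0.04193×2.19×1319.8 = 9.60 mGal
Difference = 9.60 − (-4.30) = 13.90 mGal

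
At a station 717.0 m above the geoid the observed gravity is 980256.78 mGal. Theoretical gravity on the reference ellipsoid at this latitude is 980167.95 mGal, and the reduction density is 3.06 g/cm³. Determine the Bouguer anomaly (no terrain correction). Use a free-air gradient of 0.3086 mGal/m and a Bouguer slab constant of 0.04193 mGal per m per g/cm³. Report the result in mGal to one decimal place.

Free-air correction = 0.3086 × 717.0 = 221.27 mGal
Free-air anomaly = 980256.78 − 980167.95 + (221.27) = 310.10 mGal
Bouguer slab correction = 0.04193 × 3.06 × 717.0 = 92.00 mGal
Simple Bouguer anomaly = 310.10 − (92.00) = 218.10 mGal

218.1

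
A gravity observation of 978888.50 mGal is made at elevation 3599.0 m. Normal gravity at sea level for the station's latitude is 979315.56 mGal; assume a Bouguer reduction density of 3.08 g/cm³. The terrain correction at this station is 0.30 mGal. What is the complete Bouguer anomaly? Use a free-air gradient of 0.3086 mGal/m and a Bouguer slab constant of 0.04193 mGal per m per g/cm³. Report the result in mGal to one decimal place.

Free-air correction = 0.3086 × 3599.0 = 1110.65 mGal
Free-air anomaly = 978888.50 − 979315.56 + (1110.65) = 683.59 mGal
Bouguer slab correction = 0.04193 × 3.08 × 3599.0 = 464.79 mGal
Simple Bouguer anomaly = 683.59 − (464.79) = 218.80 mGal
Complete Bouguer anomaly = 218.80 + 0.30 = 219.10 mGal

219.1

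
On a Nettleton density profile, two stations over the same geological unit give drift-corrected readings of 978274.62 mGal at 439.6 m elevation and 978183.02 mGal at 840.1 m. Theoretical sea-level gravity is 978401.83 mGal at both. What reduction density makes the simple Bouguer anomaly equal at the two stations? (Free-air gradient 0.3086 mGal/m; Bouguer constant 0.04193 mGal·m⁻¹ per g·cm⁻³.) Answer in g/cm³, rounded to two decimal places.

1.91

Δg_obs = 978183.02 − 978274.62 = -91.60 mGal over Δh = 840.1 − 439.6 = 400.5 m
Equal Bouguer anomalies ⇒ Δg_obs + (0.3086 − 0.04193ρ)·Δh = 0
0.3086 − 0.04193ρ = −Δg_obs/Δh = 0.22871
ρ = (0.3086 − 0.22871) / 0.04193 = 1.91 g/cm³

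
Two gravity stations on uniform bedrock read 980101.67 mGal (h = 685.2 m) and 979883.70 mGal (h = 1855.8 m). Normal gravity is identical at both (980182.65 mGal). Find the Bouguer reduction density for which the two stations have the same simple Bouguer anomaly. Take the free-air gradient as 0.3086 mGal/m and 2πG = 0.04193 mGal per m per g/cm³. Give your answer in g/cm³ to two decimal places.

2.92

Δg_obs = 979883.70 − 980101.67 = -217.97 mGal over Δh = 1855.8 − 685.2 = 1170.6 m
Equal Bouguer anomalies ⇒ Δg_obs + (0.3086 − 0.04193ρ)·Δh = 0
0.3086 − 0.04193ρ = −Δg_obs/Δh = 0.18620
ρ = (0.3086 − 0.18620) / 0.04193 = 2.92 g/cm³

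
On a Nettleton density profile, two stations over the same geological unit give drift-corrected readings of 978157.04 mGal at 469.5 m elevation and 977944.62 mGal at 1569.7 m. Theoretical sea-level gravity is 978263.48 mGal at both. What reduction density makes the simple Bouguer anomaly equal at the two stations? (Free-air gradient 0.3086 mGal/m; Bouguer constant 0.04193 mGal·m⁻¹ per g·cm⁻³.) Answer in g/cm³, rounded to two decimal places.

Δg_obs = 977944.62 − 978157.04 = -212.42 mGal over Δh = 1569.7 − 469.5 = 1100.2 m
Equal Bouguer anomalies ⇒ Δg_obs + (0.3086 − 0.04193ρ)·Δh = 0
0.3086 − 0.04193ρ = −Δg_obs/Δh = 0.19307
ρ = (0.3086 − 0.19307) / 0.04193 = 2.76 g/cm³

2.76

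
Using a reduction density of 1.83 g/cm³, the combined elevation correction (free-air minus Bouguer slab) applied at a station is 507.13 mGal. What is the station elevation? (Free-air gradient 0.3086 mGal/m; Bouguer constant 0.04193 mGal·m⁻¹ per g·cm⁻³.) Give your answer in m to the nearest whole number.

2187

Combined gradient = 0.3086 − 0.04193 × 1.83 = 0.2318681 mGal/m
h = 507.13 / 0.2318681 = 2187.15 m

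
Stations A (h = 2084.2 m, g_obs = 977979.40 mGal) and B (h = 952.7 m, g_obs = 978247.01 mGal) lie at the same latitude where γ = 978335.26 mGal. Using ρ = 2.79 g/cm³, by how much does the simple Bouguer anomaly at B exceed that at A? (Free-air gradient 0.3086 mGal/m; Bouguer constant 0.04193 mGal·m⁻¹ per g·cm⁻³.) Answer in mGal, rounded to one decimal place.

50.8

Δg_SB(A) = 977979.40 − 978335.26 + 0.3086×2084.2 − 0.04193×2.79×2084.2 = 43.50 mGal
Δg_SB(B) = 978247.01 − 978335.26 + 0.3086×952.7 − 0.04193×2.79×952.7 = 94.30 mGal
Difference = 94.30 − (43.50) = 50.80 mGal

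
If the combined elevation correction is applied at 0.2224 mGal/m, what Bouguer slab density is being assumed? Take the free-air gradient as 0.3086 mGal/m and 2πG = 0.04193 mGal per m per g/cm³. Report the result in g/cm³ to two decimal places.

2.06

0.2224 = 0.3086 − 0.04193 × ρ
ρ = (0.3086 − 0.2224) / 0.04193 = 2.06 g/cm³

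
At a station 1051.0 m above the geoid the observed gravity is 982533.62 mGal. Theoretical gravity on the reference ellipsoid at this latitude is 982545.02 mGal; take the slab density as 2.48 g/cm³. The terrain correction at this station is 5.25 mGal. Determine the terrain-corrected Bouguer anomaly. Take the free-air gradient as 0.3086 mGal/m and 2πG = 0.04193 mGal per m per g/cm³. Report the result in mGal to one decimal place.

Free-air correction = 0.3086 × 1051.0 = 324.34 mGal
Free-air anomaly = 982533.62 − 982545.02 + (324.34) = 312.94 mGal
Bouguer slab correction = 0.04193 × 2.48 × 1051.0 = 109.29 mGal
Simple Bouguer anomaly = 312.94 − (109.29) = 203.65 mGal
Complete Bouguer anomaly = 203.65 + 5.25 = 208.90 mGal

208.9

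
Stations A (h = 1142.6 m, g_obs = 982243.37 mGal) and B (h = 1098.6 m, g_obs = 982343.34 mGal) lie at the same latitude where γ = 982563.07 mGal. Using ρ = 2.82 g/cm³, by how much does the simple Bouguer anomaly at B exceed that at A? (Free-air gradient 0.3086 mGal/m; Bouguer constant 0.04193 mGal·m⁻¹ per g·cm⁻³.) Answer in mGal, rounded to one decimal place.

Δg_SB(A) = 982243.37 − 982563.07 + 0.3086×1142.6 − 0.04193×2.82×1142.6 = -102.20 mGal
Δg_SB(B) = 982343.34 − 982563.07 + 0.3086×1098.6 − 0.04193×2.82×1098.6 = -10.60 mGal
Difference = -10.60 − (-102.20) = 91.60 mGal

91.6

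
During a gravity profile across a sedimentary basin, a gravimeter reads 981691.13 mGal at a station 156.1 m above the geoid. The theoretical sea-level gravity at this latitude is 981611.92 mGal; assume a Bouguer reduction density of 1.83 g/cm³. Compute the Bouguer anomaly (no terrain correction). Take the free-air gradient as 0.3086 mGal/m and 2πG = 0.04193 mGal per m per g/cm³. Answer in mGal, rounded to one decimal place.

Free-air correction = 0.3086 × 156.1 = 48.17 mGal
Free-air anomaly = 981691.13 − 981611.92 + (48.17) = 127.38 mGal
Bouguer slab correction = 0.04193 × 1.83 × 156.1 = 11.98 mGal
Simple Bouguer anomaly = 127.38 − (11.98) = 115.40 mGal

115.4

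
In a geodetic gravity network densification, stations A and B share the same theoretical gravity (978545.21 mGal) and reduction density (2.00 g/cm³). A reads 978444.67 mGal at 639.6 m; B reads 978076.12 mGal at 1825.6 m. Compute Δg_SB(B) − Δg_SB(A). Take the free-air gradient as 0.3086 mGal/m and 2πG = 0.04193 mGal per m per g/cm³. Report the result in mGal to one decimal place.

-102.0

Δg_SB(A) = 978444.67 − 978545.21 + 0.3086×639.6 − 0.04193×2.00×639.6 = 43.20 mGal
Δg_SB(B) = 978076.12 − 978545.21 + 0.3086×1825.6 − 0.04193×2.00×1825.6 = -58.80 mGal
Difference = -58.80 − (43.20) = -102.00 mGal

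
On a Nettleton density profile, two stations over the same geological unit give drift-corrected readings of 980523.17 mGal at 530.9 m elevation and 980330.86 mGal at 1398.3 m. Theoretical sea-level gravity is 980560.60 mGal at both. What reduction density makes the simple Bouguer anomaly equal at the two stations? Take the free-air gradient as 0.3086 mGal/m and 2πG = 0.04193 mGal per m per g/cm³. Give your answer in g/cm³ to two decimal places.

Δg_obs = 980330.86 − 980523.17 = -192.31 mGal over Δh = 1398.3 − 530.9 = 867.4 m
Equal Bouguer anomalies ⇒ Δg_obs + (0.3086 − 0.04193ρ)·Δh = 0
0.3086 − 0.04193ρ = −Δg_obs/Δh = 0.22171
ρ = (0.3086 − 0.22171) / 0.04193 = 2.07 g/cm³

2.07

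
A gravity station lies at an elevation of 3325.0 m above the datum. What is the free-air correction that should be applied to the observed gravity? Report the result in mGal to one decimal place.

Free-air correction = 0.3086 × 3325.0 = 1026.1 mGal

1026.1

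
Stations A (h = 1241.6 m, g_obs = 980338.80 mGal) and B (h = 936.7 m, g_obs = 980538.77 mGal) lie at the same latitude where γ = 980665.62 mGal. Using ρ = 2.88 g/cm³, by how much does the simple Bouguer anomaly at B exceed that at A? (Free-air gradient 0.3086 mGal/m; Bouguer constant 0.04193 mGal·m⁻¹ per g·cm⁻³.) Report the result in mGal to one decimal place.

Δg_SB(A) = 980338.80 − 980665.62 + 0.3086×1241.6 − 0.04193×2.88×1241.6 = -93.60 mGal
Δg_SB(B) = 980538.77 − 980665.62 + 0.3086×936.7 − 0.04193×2.88×936.7 = 49.10 mGal
Difference = 49.10 − (-93.60) = 142.70 mGal

142.7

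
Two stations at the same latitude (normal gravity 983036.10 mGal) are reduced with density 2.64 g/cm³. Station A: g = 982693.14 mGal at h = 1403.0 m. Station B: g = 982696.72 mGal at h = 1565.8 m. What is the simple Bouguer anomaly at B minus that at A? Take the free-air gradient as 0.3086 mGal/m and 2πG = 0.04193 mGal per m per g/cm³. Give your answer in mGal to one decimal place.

35.8

Δg_SB(A) = 982693.14 − 983036.10 + 0.3086×1403.0 − 0.04193×2.64×1403.0 = -65.30 mGal
Δg_SB(B) = 982696.72 − 983036.10 + 0.3086×1565.8 − 0.04193×2.64×1565.8 = -29.50 mGal
Difference = -29.50 − (-65.30) = 35.80 mGal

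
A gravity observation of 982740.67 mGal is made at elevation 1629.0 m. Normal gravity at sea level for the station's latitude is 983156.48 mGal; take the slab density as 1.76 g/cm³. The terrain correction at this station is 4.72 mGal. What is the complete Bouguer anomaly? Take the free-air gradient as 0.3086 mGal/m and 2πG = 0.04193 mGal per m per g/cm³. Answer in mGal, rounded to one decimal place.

Free-air correction = 0.3086 × 1629.0 = 502.71 mGal
Free-air anomaly = 982740.67 − 983156.48 + (502.71) = 86.90 mGal
Bouguer slab correction = 0.04193 × 1.76 × 1629.0 = 120.21 mGal
Simple Bouguer anomaly = 86.90 − (120.21) = -33.31 mGal
Complete Bouguer anomaly = -33.31 + 4.72 = -28.59 mGal

-28.6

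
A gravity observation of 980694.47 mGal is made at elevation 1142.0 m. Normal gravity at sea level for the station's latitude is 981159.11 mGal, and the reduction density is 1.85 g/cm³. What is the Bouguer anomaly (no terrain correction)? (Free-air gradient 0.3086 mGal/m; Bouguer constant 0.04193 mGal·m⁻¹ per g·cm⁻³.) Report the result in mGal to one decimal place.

Free-air correction = 0.3086 × 1142.0 = 352.42 mGal
Free-air anomaly = 980694.47 − 981159.11 + (352.42) = -112.22 mGal
Bouguer slab correction = 0.04193 × 1.85 × 1142.0 = 88.59 mGal
Simple Bouguer anomaly = -112.22 − (88.59) = -200.81 mGal

-200.8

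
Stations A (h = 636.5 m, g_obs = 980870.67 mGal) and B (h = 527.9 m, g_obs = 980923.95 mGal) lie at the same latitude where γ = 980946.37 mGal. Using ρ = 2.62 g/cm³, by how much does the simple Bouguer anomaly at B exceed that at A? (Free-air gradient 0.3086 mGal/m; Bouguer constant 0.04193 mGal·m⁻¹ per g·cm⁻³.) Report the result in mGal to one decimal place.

Δg_SB(A) = 980870.67 − 980946.37 + 0.3086×636.5 − 0.04193×2.62×636.5 = 50.80 mGal
Δg_SB(B) = 980923.95 − 980946.37 + 0.3086×527.9 − 0.04193×2.62×527.9 = 82.50 mGal
Difference = 82.50 − (50.80) = 31.70 mGal

31.7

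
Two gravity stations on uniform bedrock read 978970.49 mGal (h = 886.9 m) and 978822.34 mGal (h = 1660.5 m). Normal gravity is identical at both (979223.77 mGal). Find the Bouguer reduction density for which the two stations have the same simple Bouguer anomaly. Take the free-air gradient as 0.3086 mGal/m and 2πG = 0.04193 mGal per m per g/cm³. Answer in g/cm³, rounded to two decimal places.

Δg_obs = 978822.34 − 978970.49 = -148.15 mGal over Δh = 1660.5 − 886.9 = 773.6 m
Equal Bouguer anomalies ⇒ Δg_obs + (0.3086 − 0.04193ρ)·Δh = 0
0.3086 − 0.04193ρ = −Δg_obs/Δh = 0.19151
ρ = (0.3086 − 0.19151) / 0.04193 = 2.79 g/cm³

2.79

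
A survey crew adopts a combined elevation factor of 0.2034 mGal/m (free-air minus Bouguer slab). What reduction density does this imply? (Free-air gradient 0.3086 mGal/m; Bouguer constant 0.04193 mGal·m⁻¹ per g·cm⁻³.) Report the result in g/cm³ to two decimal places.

0.2034 = 0.3086 − 0.04193 × ρ
ρ = (0.3086 − 0.2034) / 0.04193 = 2.51 g/cm³

2.51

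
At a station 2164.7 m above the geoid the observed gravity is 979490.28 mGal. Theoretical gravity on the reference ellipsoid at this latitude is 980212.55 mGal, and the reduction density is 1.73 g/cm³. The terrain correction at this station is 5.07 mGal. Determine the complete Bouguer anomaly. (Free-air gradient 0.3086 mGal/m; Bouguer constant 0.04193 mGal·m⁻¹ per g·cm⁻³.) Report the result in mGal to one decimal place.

Free-air correction = 0.3086 × 2164.7 = 668.03 mGal
Free-air anomaly = 979490.28 − 980212.55 + (668.03) = -54.24 mGal
Bouguer slab correction = 0.04193 × 1.73 × 2164.7 = 157.02 mGal
Simple Bouguer anomaly = -54.24 − (157.02) = -211.26 mGal
Complete Bouguer anomaly = -211.26 + 5.07 = -206.19 mGal

-206.2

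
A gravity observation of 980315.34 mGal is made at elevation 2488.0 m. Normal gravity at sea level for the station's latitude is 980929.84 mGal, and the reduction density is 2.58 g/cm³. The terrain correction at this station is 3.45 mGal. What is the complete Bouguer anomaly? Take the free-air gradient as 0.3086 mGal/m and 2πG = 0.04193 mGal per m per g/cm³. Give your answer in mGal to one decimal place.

Free-air correction = 0.3086 × 2488.0 = 767.80 mGal
Free-air anomaly = 980315.34 − 980929.84 + (767.80) = 153.30 mGal
Bouguer slab correction = 0.04193 × 2.58 × 2488.0 = 269.15 mGal
Simple Bouguer anomaly = 153.30 − (269.15) = -115.85 mGal
Complete Bouguer anomaly = -115.85 + 3.45 = -112.40 mGal

-112.4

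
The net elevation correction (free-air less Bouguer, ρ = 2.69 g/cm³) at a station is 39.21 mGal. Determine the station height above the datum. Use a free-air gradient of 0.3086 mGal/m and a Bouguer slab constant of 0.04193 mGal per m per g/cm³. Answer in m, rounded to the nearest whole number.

200

Combined gradient = 0.3086 − 0.04193 × 2.69 = 0.1958083 mGal/m
h = 39.21 / 0.1958083 = 200.25 m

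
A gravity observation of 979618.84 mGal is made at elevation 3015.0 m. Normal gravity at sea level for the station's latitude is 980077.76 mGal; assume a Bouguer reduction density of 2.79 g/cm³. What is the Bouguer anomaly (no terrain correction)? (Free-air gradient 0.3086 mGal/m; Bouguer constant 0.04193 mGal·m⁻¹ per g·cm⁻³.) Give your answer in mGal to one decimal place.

Free-air correction = 0.3086 × 3015.0 = 930.43 mGal
Free-air anomaly = 979618.84 − 980077.76 + (930.43) = 471.51 mGal
Bouguer slab correction = 0.04193 × 2.79 × 3015.0 = 352.71 mGal
Simple Bouguer anomaly = 471.51 − (352.71) = 118.80 mGal

118.8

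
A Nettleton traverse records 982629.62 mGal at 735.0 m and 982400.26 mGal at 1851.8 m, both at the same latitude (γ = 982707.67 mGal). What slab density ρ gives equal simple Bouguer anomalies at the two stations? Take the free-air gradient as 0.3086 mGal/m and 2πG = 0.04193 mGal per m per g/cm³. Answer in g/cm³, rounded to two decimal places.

2.46

Δg_obs = 982400.26 − 982629.62 = -229.36 mGal over Δh = 1851.8 − 735.0 = 1116.8 m
Equal Bouguer anomalies ⇒ Δg_obs + (0.3086 − 0.04193ρ)·Δh = 0
0.3086 − 0.04193ρ = −Δg_obs/Δh = 0.20537
ρ = (0.3086 − 0.20537) / 0.04193 = 2.46 g/cm³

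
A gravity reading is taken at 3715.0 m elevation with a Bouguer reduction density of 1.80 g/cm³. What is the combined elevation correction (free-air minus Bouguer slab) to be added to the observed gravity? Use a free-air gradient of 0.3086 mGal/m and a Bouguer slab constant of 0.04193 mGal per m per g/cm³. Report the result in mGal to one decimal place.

866.1

Combined gradient = 0.3086 − 0.04193 × 1.80 = 0.2331260 mGal/m
Combined elevation correction = 0.2331260 × 3715.0 = 866.1 mGal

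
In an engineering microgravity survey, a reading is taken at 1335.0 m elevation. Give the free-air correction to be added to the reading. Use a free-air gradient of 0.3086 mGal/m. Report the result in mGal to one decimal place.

Free-air correction = 0.3086 × 1335.0 = 412.0 mGal

412.0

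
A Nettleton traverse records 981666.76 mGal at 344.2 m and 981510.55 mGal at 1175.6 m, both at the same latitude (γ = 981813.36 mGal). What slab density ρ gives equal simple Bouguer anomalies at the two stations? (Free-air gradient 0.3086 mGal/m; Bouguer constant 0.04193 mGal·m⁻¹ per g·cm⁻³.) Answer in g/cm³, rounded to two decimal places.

Δg_obs = 981510.55 − 981666.76 = -156.21 mGal over Δh = 1175.6 − 344.2 = 831.4 m
Equal Bouguer anomalies ⇒ Δg_obs + (0.3086 − 0.04193ρ)·Δh = 0
0.3086 − 0.04193ρ = −Δg_obs/Δh = 0.18789
ρ = (0.3086 − 0.18789) / 0.04193 = 2.88 g/cm³

2.88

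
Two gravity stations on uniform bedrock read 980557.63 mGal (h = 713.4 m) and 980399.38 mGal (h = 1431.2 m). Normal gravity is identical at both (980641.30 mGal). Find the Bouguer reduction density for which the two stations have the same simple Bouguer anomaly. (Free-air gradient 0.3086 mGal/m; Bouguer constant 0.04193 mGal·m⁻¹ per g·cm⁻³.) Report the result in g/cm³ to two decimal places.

Δg_obs = 980399.38 − 980557.63 = -158.25 mGal over Δh = 1431.2 − 713.4 = 717.8 m
Equal Bouguer anomalies ⇒ Δg_obs + (0.3086 − 0.04193ρ)·Δh = 0
0.3086 − 0.04193ρ = −Δg_obs/Δh = 0.22047
ρ = (0.3086 − 0.22047) / 0.04193 = 2.10 g/cm³

2.10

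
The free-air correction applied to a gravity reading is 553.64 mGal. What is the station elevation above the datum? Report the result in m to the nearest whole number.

1794

h = 553.64 / 0.3086 = 1794.04 m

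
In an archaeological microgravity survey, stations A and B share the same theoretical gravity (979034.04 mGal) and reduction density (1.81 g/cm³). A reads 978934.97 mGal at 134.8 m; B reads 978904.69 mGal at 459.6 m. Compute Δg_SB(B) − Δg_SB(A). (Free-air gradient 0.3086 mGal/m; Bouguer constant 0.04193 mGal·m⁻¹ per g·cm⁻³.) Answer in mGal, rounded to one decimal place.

Δg_SB(A) = 978934.97 − 979034.04 + 0.3086×134.8 − 0.04193×1.81×134.8 = -67.70 mGal
Δg_SB(B) = 978904.69 − 979034.04 + 0.3086×459.6 − 0.04193×1.81×459.6 = -22.40 mGal
Difference = -22.40 − (-67.70) = 45.30 mGal

45.3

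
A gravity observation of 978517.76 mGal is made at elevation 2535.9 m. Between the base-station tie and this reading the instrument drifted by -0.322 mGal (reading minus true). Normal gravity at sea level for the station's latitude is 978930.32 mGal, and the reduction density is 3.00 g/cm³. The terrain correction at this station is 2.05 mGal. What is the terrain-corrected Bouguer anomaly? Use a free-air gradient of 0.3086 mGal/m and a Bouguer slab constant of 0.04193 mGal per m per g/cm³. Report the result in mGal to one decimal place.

Drift-corrected reading = 978517.76 − (-0.322) = 978518.082 mGal
Free-air correction = 0.3086 × 2535.9 = 782.58 mGal
Free-air anomaly = 978518.082 − 978930.32 + (782.58) = 370.342 mGal
Bouguer slab correction = 0.04193 × 3.00 × 2535.9 = 318.99 mGal
Simple Bouguer anomaly = 370.342 − (318.99) = 51.352 mGal
Complete Bouguer anomaly = 51.352 + 2.05 = 53.402 mGal

53.4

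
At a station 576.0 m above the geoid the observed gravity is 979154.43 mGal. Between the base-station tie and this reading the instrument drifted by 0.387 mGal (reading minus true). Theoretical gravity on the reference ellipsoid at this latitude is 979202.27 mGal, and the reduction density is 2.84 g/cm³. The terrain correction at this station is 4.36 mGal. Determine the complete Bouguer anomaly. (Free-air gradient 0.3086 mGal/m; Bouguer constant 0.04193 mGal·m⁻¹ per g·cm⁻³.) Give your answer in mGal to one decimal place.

Drift-corrected reading = 979154.43 − (0.387) = 979154.043 mGal
Free-air correction = 0.3086 × 576.0 = 177.75 mGal
Free-air anomaly = 979154.043 − 979202.27 + (177.75) = 129.523 mGal
Bouguer slab correction = 0.04193 × 2.84 × 576.0 = 68.59 mGal
Simple Bouguer anomaly = 129.523 − (68.59) = 60.933 mGal
Complete Bouguer anomaly = 60.933 + 4.36 = 65.293 mGal

65.3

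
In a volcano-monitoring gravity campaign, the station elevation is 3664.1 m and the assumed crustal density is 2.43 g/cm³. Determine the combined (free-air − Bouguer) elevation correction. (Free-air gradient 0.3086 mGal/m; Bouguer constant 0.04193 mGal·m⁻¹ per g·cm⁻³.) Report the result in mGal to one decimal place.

757.4

Combined gradient = 0.3086 − 0.04193 × 2.43 = 0.2067101 mGal/m
Combined elevation correction = 0.2067101 × 3664.1 = 757.4 mGal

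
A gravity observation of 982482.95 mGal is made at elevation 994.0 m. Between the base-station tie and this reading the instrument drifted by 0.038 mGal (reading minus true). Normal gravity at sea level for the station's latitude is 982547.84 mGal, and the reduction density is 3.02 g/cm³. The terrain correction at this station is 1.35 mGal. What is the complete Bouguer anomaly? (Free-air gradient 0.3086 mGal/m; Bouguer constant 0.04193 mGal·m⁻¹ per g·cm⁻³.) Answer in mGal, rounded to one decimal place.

117.3

Drift-corrected reading = 982482.95 − (0.038) = 982482.912 mGal
Free-air correction = 0.3086 × 994.0 = 306.75 mGal
Free-air anomaly = 982482.912 − 982547.84 + (306.75) = 241.822 mGal
Bouguer slab correction = 0.04193 × 3.02 × 994.0 = 125.87 mGal
Simple Bouguer anomaly = 241.822 − (125.87) = 115.952 mGal
Complete Bouguer anomaly = 115.952 + 1.35 = 117.302 mGal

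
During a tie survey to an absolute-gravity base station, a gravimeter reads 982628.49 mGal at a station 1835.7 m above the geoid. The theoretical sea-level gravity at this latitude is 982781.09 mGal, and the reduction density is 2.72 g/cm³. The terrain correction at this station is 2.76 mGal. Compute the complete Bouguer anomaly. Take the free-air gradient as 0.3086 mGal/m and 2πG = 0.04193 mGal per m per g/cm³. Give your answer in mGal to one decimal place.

207.3

Free-air correction = 0.3086 × 1835.7 = 566.50 mGal
Free-air anomaly = 982628.49 − 982781.09 + (566.50) = 413.90 mGal
Bouguer slab correction = 0.04193 × 2.72 × 1835.7 = 209.36 mGal
Simple Bouguer anomaly = 413.90 − (209.36) = 204.54 mGal
Complete Bouguer anomaly = 204.54 + 2.76 = 207.30 mGal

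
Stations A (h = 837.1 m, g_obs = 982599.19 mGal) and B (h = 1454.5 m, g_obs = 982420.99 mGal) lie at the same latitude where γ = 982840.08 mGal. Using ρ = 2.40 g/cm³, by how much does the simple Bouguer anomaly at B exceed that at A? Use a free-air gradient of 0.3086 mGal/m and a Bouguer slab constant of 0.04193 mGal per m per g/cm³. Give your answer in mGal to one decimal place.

Δg_SB(A) = 982599.19 − 982840.08 + 0.3086×837.1 − 0.04193×2.40×837.1 = -66.80 mGal
Δg_SB(B) = 982420.99 − 982840.08 + 0.3086×1454.5 − 0.04193×2.40×1454.5 = -116.60 mGal
Difference = -116.60 − (-66.80) = -49.80 mGal

-49.8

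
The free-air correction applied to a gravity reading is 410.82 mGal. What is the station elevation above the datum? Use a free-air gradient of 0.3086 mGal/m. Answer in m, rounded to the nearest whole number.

1331

h = 410.82 / 0.3086 = 1331.24 m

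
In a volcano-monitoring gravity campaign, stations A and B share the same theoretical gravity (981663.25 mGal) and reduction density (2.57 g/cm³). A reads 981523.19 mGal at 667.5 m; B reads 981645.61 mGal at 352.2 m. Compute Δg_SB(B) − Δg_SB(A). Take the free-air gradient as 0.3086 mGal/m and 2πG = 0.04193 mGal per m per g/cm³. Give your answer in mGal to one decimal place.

59.1

Δg_SB(A) = 981523.19 − 981663.25 + 0.3086×667.5 − 0.04193×2.57×667.5 = -6.00 mGal
Δg_SB(B) = 981645.61 − 981663.25 + 0.3086×352.2 − 0.04193×2.57×352.2 = 53.10 mGal
Difference = 53.10 − (-6.00) = 59.10 mGal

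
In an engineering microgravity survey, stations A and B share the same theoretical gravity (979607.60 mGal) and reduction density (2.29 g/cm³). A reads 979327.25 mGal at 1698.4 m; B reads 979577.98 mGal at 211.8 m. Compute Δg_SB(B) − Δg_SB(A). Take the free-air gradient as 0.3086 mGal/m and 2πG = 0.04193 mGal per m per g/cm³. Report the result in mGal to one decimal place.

Δg_SB(A) = 979327.25 − 979607.60 + 0.3086×1698.4 − 0.04193×2.29×1698.4 = 80.70 mGal
Δg_SB(B) = 979577.98 − 979607.60 + 0.3086×211.8 − 0.04193×2.29×211.8 = 15.40 mGal
Difference = 15.40 − (80.70) = -65.30 mGal

-65.3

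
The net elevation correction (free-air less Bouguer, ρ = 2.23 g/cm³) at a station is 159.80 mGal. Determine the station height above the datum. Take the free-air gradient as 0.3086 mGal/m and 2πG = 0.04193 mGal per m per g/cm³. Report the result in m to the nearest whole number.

Combined gradient = 0.3086 − 0.04193 × 2.23 = 0.2150961 mGal/m
h = 159.80 / 0.2150961 = 742.92 m

743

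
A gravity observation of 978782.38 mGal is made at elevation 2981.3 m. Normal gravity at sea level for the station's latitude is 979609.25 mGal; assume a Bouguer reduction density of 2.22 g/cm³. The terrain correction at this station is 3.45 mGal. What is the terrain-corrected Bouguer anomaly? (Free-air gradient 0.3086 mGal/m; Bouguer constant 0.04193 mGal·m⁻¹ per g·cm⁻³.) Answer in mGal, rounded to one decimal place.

-180.9

Free-air correction = 0.3086 × 2981.3 = 920.03 mGal
Free-air anomaly = 978782.38 − 979609.25 + (920.03) = 93.16 mGal
Bouguer slab correction = 0.04193 × 2.22 × 2981.3 = 277.51 mGal
Simple Bouguer anomaly = 93.16 − (277.51) = -184.35 mGal
Complete Bouguer anomaly = -184.35 + 3.45 = -180.90 mGal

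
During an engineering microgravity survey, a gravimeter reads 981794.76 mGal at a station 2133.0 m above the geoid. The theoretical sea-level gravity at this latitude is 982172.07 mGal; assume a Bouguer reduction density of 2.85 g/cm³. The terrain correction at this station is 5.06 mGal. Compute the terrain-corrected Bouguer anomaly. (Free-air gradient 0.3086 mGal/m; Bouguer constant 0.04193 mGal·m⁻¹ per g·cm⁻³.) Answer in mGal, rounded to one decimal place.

31.1

Free-air correction = 0.3086 × 2133.0 = 658.24 mGal
Free-air anomaly = 981794.76 − 982172.07 + (658.24) = 280.93 mGal
Bouguer slab correction = 0.04193 × 2.85 × 2133.0 = 254.89 mGal
Simple Bouguer anomaly = 280.93 − (254.89) = 26.04 mGal
Complete Bouguer anomaly = 26.04 + 5.06 = 31.10 mGal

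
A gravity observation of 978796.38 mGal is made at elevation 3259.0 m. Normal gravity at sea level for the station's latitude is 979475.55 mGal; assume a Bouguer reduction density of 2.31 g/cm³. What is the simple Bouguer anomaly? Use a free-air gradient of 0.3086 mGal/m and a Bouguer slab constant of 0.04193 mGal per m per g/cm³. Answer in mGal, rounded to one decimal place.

10.9

Free-air correction = 0.3086 × 3259.0 = 1005.73 mGal
Free-air anomaly = 978796.38 − 979475.55 + (1005.73) = 326.56 mGal
Bouguer slab correction = 0.04193 × 2.31 × 3259.0 = 315.66 mGal
Simple Bouguer anomaly = 326.56 − (315.66) = 10.90 mGal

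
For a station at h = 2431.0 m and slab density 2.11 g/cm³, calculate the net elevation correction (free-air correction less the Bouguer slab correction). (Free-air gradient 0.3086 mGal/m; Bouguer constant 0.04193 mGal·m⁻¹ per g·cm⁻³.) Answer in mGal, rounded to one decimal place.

Combined gradient = 0.3086 − 0.04193 × 2.11 = 0.2201277 mGal/m
Combined elevation correction = 0.2201277 × 2431.0 = 535.1 mGal

535.1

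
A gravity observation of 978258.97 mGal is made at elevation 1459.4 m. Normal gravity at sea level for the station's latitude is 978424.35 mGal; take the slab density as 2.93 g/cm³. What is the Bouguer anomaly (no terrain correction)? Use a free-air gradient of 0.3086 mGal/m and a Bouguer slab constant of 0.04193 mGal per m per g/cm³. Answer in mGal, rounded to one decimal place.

105.7

Free-air correction = 0.3086 × 1459.4 = 450.37 mGal
Free-air anomaly = 978258.97 − 978424.35 + (450.37) = 284.99 mGal
Bouguer slab correction = 0.04193 × 2.93 × 1459.4 = 179.29 mGal
Simple Bouguer anomaly = 284.99 − (179.29) = 105.70 mGal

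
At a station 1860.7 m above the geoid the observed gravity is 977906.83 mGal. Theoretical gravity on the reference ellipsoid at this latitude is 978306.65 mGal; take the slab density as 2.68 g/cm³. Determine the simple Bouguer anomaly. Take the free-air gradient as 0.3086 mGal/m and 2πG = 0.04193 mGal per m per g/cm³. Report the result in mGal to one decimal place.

Free-air correction = 0.3086 × 1860.7 = 574.21 mGal
Free-air anomaly = 977906.83 − 978306.65 + (574.21) = 174.39 mGal
Bouguer slab correction = 0.04193 × 2.68 × 1860.7 = 209.09 mGal
Simple Bouguer anomaly = 174.39 − (209.09) = -34.70 mGal

-34.7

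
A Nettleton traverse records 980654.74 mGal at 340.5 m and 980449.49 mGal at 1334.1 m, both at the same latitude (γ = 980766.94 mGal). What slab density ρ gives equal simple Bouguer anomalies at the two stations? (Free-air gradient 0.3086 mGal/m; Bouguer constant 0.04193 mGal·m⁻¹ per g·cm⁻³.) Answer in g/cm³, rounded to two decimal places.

2.43

Δg_obs = 980449.49 − 980654.74 = -205.25 mGal over Δh = 1334.1 − 340.5 = 993.6 m
Equal Bouguer anomalies ⇒ Δg_obs + (0.3086 − 0.04193ρ)·Δh = 0
0.3086 − 0.04193ρ = −Δg_obs/Δh = 0.20657
ρ = (0.3086 − 0.20657) / 0.04193 = 2.43 g/cm³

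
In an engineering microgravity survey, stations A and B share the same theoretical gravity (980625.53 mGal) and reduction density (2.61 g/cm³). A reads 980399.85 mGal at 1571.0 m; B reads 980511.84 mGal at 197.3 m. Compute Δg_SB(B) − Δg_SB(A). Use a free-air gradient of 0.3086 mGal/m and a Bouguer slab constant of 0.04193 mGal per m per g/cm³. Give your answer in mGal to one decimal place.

-161.6

Δg_SB(A) = 980399.85 − 980625.53 + 0.3086×1571.0 − 0.04193×2.61×1571.0 = 87.20 mGal
Δg_SB(B) = 980511.84 − 980625.53 + 0.3086×197.3 − 0.04193×2.61×197.3 = -74.40 mGal
Difference = -74.40 − (87.20) = -161.60 mGal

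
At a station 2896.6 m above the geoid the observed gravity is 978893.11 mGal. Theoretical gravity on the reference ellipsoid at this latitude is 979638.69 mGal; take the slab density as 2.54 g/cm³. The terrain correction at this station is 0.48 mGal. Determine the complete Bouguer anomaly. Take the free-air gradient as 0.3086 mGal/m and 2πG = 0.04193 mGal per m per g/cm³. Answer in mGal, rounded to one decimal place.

-159.7

Free-air correction = 0.3086 × 2896.6 = 893.89 mGal
Free-air anomaly = 978893.11 − 979638.69 + (893.89) = 148.31 mGal
Bouguer slab correction = 0.04193 × 2.54 × 2896.6 = 308.49 mGal
Simple Bouguer anomaly = 148.31 − (308.49) = -160.18 mGal
Complete Bouguer anomaly = -160.18 + 0.48 = -159.70 mGal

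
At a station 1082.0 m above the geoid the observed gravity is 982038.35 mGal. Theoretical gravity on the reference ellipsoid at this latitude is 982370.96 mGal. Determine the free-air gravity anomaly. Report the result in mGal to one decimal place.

1.3

Free-air correction = 0.3086 × 1082.0 = 333.91 mGal
Free-air anomaly = 982038.35 − 982370.96 + (333.91) = 1.30 mGal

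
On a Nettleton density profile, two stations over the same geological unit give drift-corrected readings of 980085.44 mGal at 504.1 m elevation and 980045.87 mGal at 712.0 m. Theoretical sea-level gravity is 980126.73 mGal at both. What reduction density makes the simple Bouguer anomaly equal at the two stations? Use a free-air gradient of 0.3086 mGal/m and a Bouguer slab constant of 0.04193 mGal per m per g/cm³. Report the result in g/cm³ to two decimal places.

Δg_obs = 980045.87 − 980085.44 = -39.57 mGal over Δh = 712.0 − 504.1 = 207.9 m
Equal Bouguer anomalies ⇒ Δg_obs + (0.3086 − 0.04193ρ)·Δh = 0
0.3086 − 0.04193ρ = −Δg_obs/Δh = 0.19033
ρ = (0.3086 − 0.19033) / 0.04193 = 2.82 g/cm³

2.82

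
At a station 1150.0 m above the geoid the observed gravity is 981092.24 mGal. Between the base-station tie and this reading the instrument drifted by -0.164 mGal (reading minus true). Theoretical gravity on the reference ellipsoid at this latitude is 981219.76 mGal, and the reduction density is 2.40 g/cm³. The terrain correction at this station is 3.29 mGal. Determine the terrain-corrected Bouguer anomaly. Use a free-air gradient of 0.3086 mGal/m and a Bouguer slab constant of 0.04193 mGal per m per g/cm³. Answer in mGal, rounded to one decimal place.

Drift-corrected reading = 981092.24 − (-0.164) = 981092.404 mGal
Free-air correction = 0.3086 × 1150.0 = 354.89 mGal
Free-air anomaly = 981092.404 − 981219.76 + (354.89) = 227.534 mGal
Bouguer slab correction = 0.04193 × 2.40 × 1150.0 = 115.73 mGal
Simple Bouguer anomaly = 227.534 − (115.73) = 111.804 mGal
Complete Bouguer anomaly = 111.804 + 3.29 = 115.094 mGal

115.1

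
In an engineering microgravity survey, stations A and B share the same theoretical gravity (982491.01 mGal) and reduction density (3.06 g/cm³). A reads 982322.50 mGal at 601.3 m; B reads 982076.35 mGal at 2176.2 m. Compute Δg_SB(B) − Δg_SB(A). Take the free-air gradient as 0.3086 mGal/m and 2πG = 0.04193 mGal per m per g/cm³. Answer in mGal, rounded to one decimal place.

Δg_SB(A) = 982322.50 − 982491.01 + 0.3086×601.3 − 0.04193×3.06×601.3 = -60.10 mGal
Δg_SB(B) = 982076.35 − 982491.01 + 0.3086×2176.2 − 0.04193×3.06×2176.2 = -22.30 mGal
Difference = -22.30 − (-60.10) = 37.80 mGal

37.8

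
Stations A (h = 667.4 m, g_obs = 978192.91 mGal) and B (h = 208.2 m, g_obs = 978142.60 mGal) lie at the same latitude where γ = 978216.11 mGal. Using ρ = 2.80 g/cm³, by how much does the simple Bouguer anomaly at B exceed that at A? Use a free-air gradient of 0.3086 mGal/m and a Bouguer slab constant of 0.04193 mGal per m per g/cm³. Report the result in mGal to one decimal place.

-138.1

Δg_SB(A) = 978192.91 − 978216.11 + 0.3086×667.4 − 0.04193×2.80×667.4 = 104.40 mGal
Δg_SB(B) = 978142.60 − 978216.11 + 0.3086×208.2 − 0.04193×2.80×208.2 = -33.70 mGal
Difference = -33.70 − (104.40) = -138.10 mGal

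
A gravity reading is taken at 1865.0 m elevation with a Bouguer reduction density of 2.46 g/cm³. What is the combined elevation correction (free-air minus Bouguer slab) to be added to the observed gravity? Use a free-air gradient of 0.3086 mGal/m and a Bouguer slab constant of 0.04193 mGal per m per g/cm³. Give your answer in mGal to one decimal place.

Combined gradient = 0.3086 − 0.04193 × 2.46 = 0.2054522 mGal/m
Combined elevation correction = 0.2054522 × 1865.0 = 383.2 mGal

383.2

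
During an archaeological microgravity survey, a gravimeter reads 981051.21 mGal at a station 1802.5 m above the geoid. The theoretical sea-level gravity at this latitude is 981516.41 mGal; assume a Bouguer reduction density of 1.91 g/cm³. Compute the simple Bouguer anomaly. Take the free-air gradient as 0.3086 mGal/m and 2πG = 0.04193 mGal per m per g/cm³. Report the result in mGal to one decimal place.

-53.3

Free-air correction = 0.3086 × 1802.5 = 556.25 mGal
Free-air anomaly = 981051.21 − 981516.41 + (556.25) = 91.05 mGal
Bouguer slab correction = 0.04193 × 1.91 × 1802.5 = 144.36 mGal
Simple Bouguer anomaly = 91.05 − (144.36) = -53.31 mGal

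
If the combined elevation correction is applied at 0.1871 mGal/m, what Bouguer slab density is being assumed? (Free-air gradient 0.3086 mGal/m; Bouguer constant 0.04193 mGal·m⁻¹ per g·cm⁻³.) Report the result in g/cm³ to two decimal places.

2.90

0.1871 = 0.3086 − 0.04193 × ρ
ρ = (0.3086 − 0.1871) / 0.04193 = 2.90 g/cm³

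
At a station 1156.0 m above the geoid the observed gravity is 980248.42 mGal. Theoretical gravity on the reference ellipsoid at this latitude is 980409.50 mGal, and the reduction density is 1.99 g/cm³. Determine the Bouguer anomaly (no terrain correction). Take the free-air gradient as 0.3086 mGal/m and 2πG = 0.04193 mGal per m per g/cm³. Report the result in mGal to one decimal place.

99.2

Free-air correction = 0.3086 × 1156.0 = 356.74 mGal
Free-air anomaly = 980248.42 − 980409.50 + (356.74) = 195.66 mGal
Bouguer slab correction = 0.04193 × 1.99 × 1156.0 = 96.46 mGal
Simple Bouguer anomaly = 195.66 − (96.46) = 99.20 mGal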